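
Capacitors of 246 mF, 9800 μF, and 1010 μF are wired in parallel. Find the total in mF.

In mF:
  246 mF → 246
  9800 μF = 9800e-3 mF = 9.8
  1010 μF = 1010e-3 mF = 1.01
Sum: 246 + 9.8 + 1.01 = 256.81

256.81 mF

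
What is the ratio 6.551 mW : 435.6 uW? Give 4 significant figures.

15.04

(6.551 × 10⁻³) / (435.6 × 10⁻⁶) = 0.015039 × 10³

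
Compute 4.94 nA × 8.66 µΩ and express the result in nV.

0.0000427804 nV

4.94 × 10⁻⁹ × 8.66 × 10⁻⁶ = 42.7804 × 10⁻¹⁵ V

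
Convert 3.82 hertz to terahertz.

(no prefix) = 1e0, tera = 1e12; factor is 1e-12.
3.82 × 1e-12 = 0.00000000000382

0.00000000000382 terahertz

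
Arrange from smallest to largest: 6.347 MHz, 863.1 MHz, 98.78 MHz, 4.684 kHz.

6.347 MHz = 6347000 Hz
863.1 MHz = 863100000 Hz
98.78 MHz = 98780000 Hz
4.684 kHz = 4684 Hz

4.684 kHz < 6.347 MHz < 98.78 MHz < 863.1 MHz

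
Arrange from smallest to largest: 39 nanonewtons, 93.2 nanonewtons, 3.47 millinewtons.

39 nanonewtons = 0.000000039 newtons
93.2 nanonewtons = 0.0000000932 newtons
3.47 millinewtons = 0.00347 newtons

39 nanonewtons < 93.2 nanonewtons < 3.47 millinewtons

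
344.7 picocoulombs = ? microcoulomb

0.0003447 microcoulombs

pico = 10^-12, micro = 10^-6; factor is 10^-6.
344.7 × 10^-6 = 0.0003447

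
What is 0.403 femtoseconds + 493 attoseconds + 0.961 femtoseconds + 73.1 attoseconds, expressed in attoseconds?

In attoseconds:
  0.403 femtoseconds = 0.403 × 10³ attoseconds = 403
  493 attoseconds → 493
  0.961 femtoseconds = 0.961 × 10³ attoseconds = 961
  73.1 attoseconds → 73.1
Sum: 403 + 493 + 961 + 73.1 = 1930.1

1930.1 attoseconds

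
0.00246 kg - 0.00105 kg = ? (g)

1.41 g

In g:
  0.00246 kg = 0.00246 × 10^3 g = 2.46
  0.00105 kg = 0.00105 × 10^3 g = 1.05
Difference: 2.46 - 1.05 = 1.41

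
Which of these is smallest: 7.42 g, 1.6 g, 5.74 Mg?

7.42 g = 7.42 g
1.6 g = 1.6 g
5.74 Mg = 5740000 g

1.6 g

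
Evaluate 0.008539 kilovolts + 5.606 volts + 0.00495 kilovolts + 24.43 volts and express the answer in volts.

43.525 volts

In volts:
  0.008539 kilovolts = 0.008539 × 10^3 volts = 8.539
  5.606 volts → 5.606
  0.00495 kilovolts = 0.00495 × 10^3 volts = 4.95
  24.43 volts → 24.43
Sum: 8.539 + 5.606 + 4.95 + 24.43 = 43.525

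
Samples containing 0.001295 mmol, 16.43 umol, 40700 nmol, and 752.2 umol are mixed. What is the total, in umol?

In umol:
  0.001295 mmol = 0.001295e3 umol = 1.295
  16.43 umol → 16.43
  40700 nmol = 40700e-3 umol = 40.7
  752.2 umol → 752.2
Sum: 1.295 + 16.43 + 40.7 + 752.2 = 810.625

810.625 umol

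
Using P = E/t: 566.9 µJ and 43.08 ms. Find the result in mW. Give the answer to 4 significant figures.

13.16 mW

(566.9 × 10^-6) / (43.08 × 10^-3) = 13.1592 × 10^-3 W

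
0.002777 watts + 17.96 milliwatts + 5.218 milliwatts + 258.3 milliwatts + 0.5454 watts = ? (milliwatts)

829.655 milliwatts

In milliwatts:
  0.002777 watts = 0.002777e3 milliwatts = 2.777
  17.96 milliwatts → 17.96
  5.218 milliwatts → 5.218
  258.3 milliwatts → 258.3
  0.5454 watts = 0.5454e3 milliwatts = 545.4
Sum: 2.777 + 17.96 + 5.218 + 258.3 + 545.4 = 829.655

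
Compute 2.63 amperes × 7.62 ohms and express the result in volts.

2.63 × 7.62 = 20.0406 V

20.0406 volts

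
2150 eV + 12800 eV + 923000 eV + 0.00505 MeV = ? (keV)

In keV:
  2150 eV = 2150 × 10⁻³ keV = 2.15
  12800 eV = 12800 × 10⁻³ keV = 12.8
  923000 eV = 923000 × 10⁻³ keV = 923
  0.00505 MeV = 0.00505 × 10³ keV = 5.05
Sum: 2.15 + 12.8 + 923 + 5.05 = 943

943 keV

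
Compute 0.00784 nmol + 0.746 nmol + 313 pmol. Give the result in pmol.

1066.84 pmol

In pmol:
  0.00784 nmol = 0.00784 × 10^3 pmol = 7.84
  0.746 nmol = 0.746 × 10^3 pmol = 746
  313 pmol → 313
Sum: 7.84 + 746 + 313 = 1066.84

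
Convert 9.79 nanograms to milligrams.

0.00000979 milligrams

nano = 10^-9, milli = 10^-3; factor is 10^-6.
9.79 × 10^-6 = 0.00000979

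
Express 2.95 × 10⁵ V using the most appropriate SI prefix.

295 kV

= 295 × 10³ V; 10³ is kilo.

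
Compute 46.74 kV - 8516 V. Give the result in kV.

In kV:
  46.74 kV → 46.74
  8516 V = 8516 × 10^-3 kV = 8.516
Difference: 46.74 - 8.516 = 38.224

38.224 kV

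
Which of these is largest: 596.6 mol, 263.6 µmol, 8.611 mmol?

596.6 mol = 596.6 mol
263.6 µmol = 0.0002636 mol
8.611 mmol = 0.008611 mol

596.6 mol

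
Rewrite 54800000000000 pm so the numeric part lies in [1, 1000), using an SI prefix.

= 54.8 m; mantissa already in [1, 1000).

54.8 m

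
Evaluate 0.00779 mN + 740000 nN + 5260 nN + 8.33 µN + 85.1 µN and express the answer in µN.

846.48 µN

In µN:
  0.00779 mN = 0.00779 × 10^3 µN = 7.79
  740000 nN = 740000 × 10^-3 µN = 740
  5260 nN = 5260 × 10^-3 µN = 5.26
  8.33 µN → 8.33
  85.1 µN → 85.1
Sum: 7.79 + 740 + 5.26 + 8.33 + 85.1 = 846.48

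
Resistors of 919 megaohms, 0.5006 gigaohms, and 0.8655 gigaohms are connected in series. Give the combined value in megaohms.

In megaohms:
  919 megaohms → 919
  0.5006 gigaohms = 0.5006 × 10³ megaohms = 500.6
  0.8655 gigaohms = 0.8655 × 10³ megaohms = 865.5
Sum: 919 + 500.6 + 865.5 = 2285.1

2285.1 megaohms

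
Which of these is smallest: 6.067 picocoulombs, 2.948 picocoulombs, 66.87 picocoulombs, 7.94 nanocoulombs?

2.948 picocoulombs

6.067 picocoulombs = 0.000000000006067 coulombs
2.948 picocoulombs = 0.000000000002948 coulombs
66.87 picocoulombs = 0.00000000006687 coulombs
7.94 nanocoulombs = 0.00000000794 coulombs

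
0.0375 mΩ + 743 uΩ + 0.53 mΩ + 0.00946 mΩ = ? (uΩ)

1319.96 uΩ

In uΩ:
  0.0375 mΩ = 0.0375 × 10^3 uΩ = 37.5
  743 uΩ → 743
  0.53 mΩ = 0.53 × 10^3 uΩ = 530
  0.00946 mΩ = 0.00946 × 10^3 uΩ = 9.46
Sum: 37.5 + 743 + 530 + 9.46 = 1319.96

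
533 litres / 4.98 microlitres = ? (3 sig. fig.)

107000000

(533) / (4.98e-6) = 107e6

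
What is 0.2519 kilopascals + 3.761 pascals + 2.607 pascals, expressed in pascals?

258.268 pascals

In pascals:
  0.2519 kilopascals = 0.2519 × 10³ pascals = 251.9
  3.761 pascals → 3.761
  2.607 pascals → 2.607
Sum: 251.9 + 3.761 + 2.607 = 258.268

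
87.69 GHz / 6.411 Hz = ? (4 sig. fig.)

13680000000

(87.69 × 10^9) / (6.411) = 13.678 × 10^9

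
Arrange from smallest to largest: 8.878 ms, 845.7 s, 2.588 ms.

2.588 ms < 8.878 ms < 845.7 s

8.878 ms = 0.008878 s
845.7 s = 845.7 s
2.588 ms = 0.002588 s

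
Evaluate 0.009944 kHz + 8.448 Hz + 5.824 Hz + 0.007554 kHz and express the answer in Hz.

31.77 Hz

In Hz:
  0.009944 kHz = 0.009944 × 10³ Hz = 9.944
  8.448 Hz → 8.448
  5.824 Hz → 5.824
  0.007554 kHz = 0.007554 × 10³ Hz = 7.554
Sum: 9.944 + 8.448 + 5.824 + 7.554 = 31.77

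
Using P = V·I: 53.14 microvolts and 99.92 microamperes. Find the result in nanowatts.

53.14 × 10⁻⁶ × 99.92 × 10⁻⁶ = 5309.7488 × 10⁻¹² W

5.3097488 nanowatts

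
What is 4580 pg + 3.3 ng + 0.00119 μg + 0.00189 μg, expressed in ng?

In ng:
  4580 pg = 4580 × 10^-3 ng = 4.58
  3.3 ng → 3.3
  0.00119 μg = 0.00119 × 10^3 ng = 1.19
  0.00189 μg = 0.00189 × 10^3 ng = 1.89
Sum: 4.58 + 3.3 + 1.19 + 1.89 = 10.96

10.96 ng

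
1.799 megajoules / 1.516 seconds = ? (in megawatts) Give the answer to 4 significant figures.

(1.799e6) / (1.516) = 1.18668e6 W

1.187 megawatts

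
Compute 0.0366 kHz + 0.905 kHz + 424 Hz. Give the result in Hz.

1365.6 Hz

In Hz:
  0.0366 kHz = 0.0366 × 10^3 Hz = 36.6
  0.905 kHz = 0.905 × 10^3 Hz = 905
  424 Hz → 424
Sum: 36.6 + 905 + 424 = 1365.6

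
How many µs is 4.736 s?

(no prefix) = 1e0, micro = 1e-6; factor is 1e6.
4.736 × 1e6 = 4736000

4736000 µs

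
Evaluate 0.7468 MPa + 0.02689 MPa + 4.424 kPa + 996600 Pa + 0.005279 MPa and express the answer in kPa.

In kPa:
  0.7468 MPa = 0.7468 × 10³ kPa = 746.8
  0.02689 MPa = 0.02689 × 10³ kPa = 26.89
  4.424 kPa → 4.424
  996600 Pa = 996600 × 10⁻³ kPa = 996.6
  0.005279 MPa = 0.005279 × 10³ kPa = 5.279
Sum: 746.8 + 26.89 + 4.424 + 996.6 + 5.279 = 1779.993

1779.993 kPa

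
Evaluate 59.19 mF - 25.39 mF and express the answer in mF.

In mF:
  59.19 mF → 59.19
  25.39 mF → 25.39
Difference: 59.19 - 25.39 = 33.8

33.8 mF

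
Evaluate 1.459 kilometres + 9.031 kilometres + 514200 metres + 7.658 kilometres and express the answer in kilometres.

532.348 kilometres

In kilometres:
  1.459 kilometres → 1.459
  9.031 kilometres → 9.031
  514200 metres = 514200 × 10⁻³ kilometres = 514.2
  7.658 kilometres → 7.658
Sum: 1.459 + 9.031 + 514.2 + 7.658 = 532.348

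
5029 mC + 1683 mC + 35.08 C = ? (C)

41.792 C

In C:
  5029 mC = 5029e-3 C = 5.029
  1683 mC = 1683e-3 C = 1.683
  35.08 C → 35.08
Sum: 5.029 + 1.683 + 35.08 = 41.792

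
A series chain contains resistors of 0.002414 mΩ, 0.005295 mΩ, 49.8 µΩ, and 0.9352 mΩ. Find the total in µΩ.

In µΩ:
  0.002414 mΩ = 0.002414e3 µΩ = 2.414
  0.005295 mΩ = 0.005295e3 µΩ = 5.295
  49.8 µΩ → 49.8
  0.9352 mΩ = 0.9352e3 µΩ = 935.2
Sum: 2.414 + 5.295 + 49.8 + 935.2 = 992.709

992.709 µΩ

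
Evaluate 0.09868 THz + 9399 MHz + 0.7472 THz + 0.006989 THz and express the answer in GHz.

In GHz:
  0.09868 THz = 0.09868e3 GHz = 98.68
  9399 MHz = 9399e-3 GHz = 9.399
  0.7472 THz = 0.7472e3 GHz = 747.2
  0.006989 THz = 0.006989e3 GHz = 6.989
Sum: 98.68 + 9.399 + 747.2 + 6.989 = 862.268

862.268 GHz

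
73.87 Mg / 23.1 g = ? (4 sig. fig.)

3198000

(73.87e6) / (23.1) = 3.1978e6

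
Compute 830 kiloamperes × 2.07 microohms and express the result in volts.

830 × 10³ × 2.07 × 10⁻⁶ = 1718.1 × 10⁻³ V

1.7181 volts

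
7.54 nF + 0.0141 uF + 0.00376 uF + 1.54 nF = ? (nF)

In nF:
  7.54 nF → 7.54
  0.0141 uF = 0.0141e3 nF = 14.1
  0.00376 uF = 0.00376e3 nF = 3.76
  1.54 nF → 1.54
Sum: 7.54 + 14.1 + 3.76 + 1.54 = 26.94

26.94 nF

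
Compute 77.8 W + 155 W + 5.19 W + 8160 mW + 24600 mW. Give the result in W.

270.75 W

In W:
  77.8 W → 77.8
  155 W → 155
  5.19 W → 5.19
  8160 mW = 8160 × 10^-3 W = 8.16
  24600 mW = 24600 × 10^-3 W = 24.6
Sum: 77.8 + 155 + 5.19 + 8.16 + 24.6 = 270.75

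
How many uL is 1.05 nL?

nano = 1e-9, micro = 1e-6; factor is 1e-3.
1.05 × 1e-3 = 0.00105

0.00105 uL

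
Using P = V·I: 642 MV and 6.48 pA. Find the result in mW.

642e6 × 6.48e-12 = 4160.16e-6 W

4.16016 mW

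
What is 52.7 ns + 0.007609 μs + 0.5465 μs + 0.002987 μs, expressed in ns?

In ns:
  52.7 ns → 52.7
  0.007609 μs = 0.007609e3 ns = 7.609
  0.5465 μs = 0.5465e3 ns = 546.5
  0.002987 μs = 0.002987e3 ns = 2.987
Sum: 52.7 + 7.609 + 546.5 + 2.987 = 609.796

609.796 ns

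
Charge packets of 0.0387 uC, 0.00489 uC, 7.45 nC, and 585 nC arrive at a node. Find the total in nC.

636.04 nC

In nC:
  0.0387 uC = 0.0387e3 nC = 38.7
  0.00489 uC = 0.00489e3 nC = 4.89
  7.45 nC → 7.45
  585 nC → 585
Sum: 38.7 + 4.89 + 7.45 + 585 = 636.04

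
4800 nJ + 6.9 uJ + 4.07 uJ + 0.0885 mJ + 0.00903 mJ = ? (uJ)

113.3 uJ

In uJ:
  4800 nJ = 4800e-3 uJ = 4.8
  6.9 uJ → 6.9
  4.07 uJ → 4.07
  0.0885 mJ = 0.0885e3 uJ = 88.5
  0.00903 mJ = 0.00903e3 uJ = 9.03
Sum: 4.8 + 6.9 + 4.07 + 88.5 + 9.03 = 113.3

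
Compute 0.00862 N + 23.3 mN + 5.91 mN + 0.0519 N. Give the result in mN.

89.73 mN

In mN:
  0.00862 N = 0.00862 × 10^3 mN = 8.62
  23.3 mN → 23.3
  5.91 mN → 5.91
  0.0519 N = 0.0519 × 10^3 mN = 51.9
Sum: 8.62 + 23.3 + 5.91 + 51.9 = 89.73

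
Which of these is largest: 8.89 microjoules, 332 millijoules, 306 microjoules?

8.89 microjoules = 0.00000889 joules
332 millijoules = 0.332 joules
306 microjoules = 0.000306 joules

332 millijoules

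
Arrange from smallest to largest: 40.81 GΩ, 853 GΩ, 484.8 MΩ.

40.81 GΩ = 40810000000 Ω
853 GΩ = 853000000000 Ω
484.8 MΩ = 484800000 Ω

484.8 MΩ < 40.81 GΩ < 853 GΩ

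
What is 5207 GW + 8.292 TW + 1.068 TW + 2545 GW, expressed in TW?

In TW:
  5207 GW = 5207 × 10⁻³ TW = 5.207
  8.292 TW → 8.292
  1.068 TW → 1.068
  2545 GW = 2545 × 10⁻³ TW = 2.545
Sum: 5.207 + 8.292 + 1.068 + 2.545 = 17.112

17.112 TW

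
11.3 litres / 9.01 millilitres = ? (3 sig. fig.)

1250

(11.3) / (9.01 × 10⁻³) = 1.254 × 10³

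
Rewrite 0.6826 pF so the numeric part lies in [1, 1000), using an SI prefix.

682.6 fF

= 682.6e-15 F; 1e-15 is femto.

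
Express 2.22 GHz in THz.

0.00222 THz

giga = 10⁹, tera = 10¹²; factor is 10⁻³.
2.22 × 10⁻³ = 0.00222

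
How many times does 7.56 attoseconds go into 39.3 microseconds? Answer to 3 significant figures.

5200000000000

(39.3 × 10^-6) / (7.56 × 10^-18) = 5.198 × 10^12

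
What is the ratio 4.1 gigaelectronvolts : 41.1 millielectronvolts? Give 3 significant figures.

99800000000

(4.1 × 10^9) / (41.1 × 10^-3) = 0.09976 × 10^12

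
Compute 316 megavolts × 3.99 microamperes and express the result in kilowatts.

1.26084 kilowatts

316e6 × 3.99e-6 = 1260.84 W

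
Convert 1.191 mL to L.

milli = 1e-3, (no prefix) = 1e0; factor is 1e-3.
1.191 × 1e-3 = 0.001191

0.001191 L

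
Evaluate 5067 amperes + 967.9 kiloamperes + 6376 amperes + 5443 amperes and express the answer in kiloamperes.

In kiloamperes:
  5067 amperes = 5067e-3 kiloamperes = 5.067
  967.9 kiloamperes → 967.9
  6376 amperes = 6376e-3 kiloamperes = 6.376
  5443 amperes = 5443e-3 kiloamperes = 5.443
Sum: 5.067 + 967.9 + 6.376 + 5.443 = 984.786

984.786 kiloamperes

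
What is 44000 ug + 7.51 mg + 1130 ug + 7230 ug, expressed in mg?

59.87 mg

In mg:
  44000 ug = 44000e-3 mg = 44
  7.51 mg → 7.51
  1130 ug = 1130e-3 mg = 1.13
  7230 ug = 7230e-3 mg = 7.23
Sum: 44 + 7.51 + 1.13 + 7.23 = 59.87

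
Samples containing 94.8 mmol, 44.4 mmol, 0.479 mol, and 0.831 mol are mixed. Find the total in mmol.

1449.2 mmol

In mmol:
  94.8 mmol → 94.8
  44.4 mmol → 44.4
  0.479 mol = 0.479e3 mmol = 479
  0.831 mol = 0.831e3 mmol = 831
Sum: 94.8 + 44.4 + 479 + 831 = 1449.2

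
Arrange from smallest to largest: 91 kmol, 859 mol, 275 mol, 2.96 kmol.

275 mol < 859 mol < 2.96 kmol < 91 kmol

91 kmol = 91000 mol
859 mol = 859 mol
275 mol = 275 mol
2.96 kmol = 2960 mol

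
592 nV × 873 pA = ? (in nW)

592 × 10^-9 × 873 × 10^-12 = 516816 × 10^-21 W

0.000000516816 nW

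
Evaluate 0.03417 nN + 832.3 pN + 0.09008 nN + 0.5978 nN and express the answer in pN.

1554.35 pN

In pN:
  0.03417 nN = 0.03417e3 pN = 34.17
  832.3 pN → 832.3
  0.09008 nN = 0.09008e3 pN = 90.08
  0.5978 nN = 0.5978e3 pN = 597.8
Sum: 34.17 + 832.3 + 90.08 + 597.8 = 1554.35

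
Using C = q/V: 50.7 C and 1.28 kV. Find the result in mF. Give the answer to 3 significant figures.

39.6 mF

(50.7) / (1.28e3) = 39.609e-3 F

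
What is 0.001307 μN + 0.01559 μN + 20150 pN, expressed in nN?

37.047 nN

In nN:
  0.001307 μN = 0.001307e3 nN = 1.307
  0.01559 μN = 0.01559e3 nN = 15.59
  20150 pN = 20150e-3 nN = 20.15
Sum: 1.307 + 15.59 + 20.15 = 37.047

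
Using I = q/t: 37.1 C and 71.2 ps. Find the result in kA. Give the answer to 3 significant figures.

521000000 kA

(37.1) / (71.2e-12) = 0.52107e12 A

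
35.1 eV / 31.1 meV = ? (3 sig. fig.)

1130

(35.1) / (31.1e-3) = 1.129e3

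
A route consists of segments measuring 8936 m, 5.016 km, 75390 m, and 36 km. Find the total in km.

In km:
  8936 m = 8936 × 10^-3 km = 8.936
  5.016 km → 5.016
  75390 m = 75390 × 10^-3 km = 75.39
  36 km → 36
Sum: 8.936 + 5.016 + 75.39 + 36 = 125.342

125.342 km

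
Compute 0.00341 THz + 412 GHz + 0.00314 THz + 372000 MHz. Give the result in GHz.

790.55 GHz

In GHz:
  0.00341 THz = 0.00341e3 GHz = 3.41
  412 GHz → 412
  0.00314 THz = 0.00314e3 GHz = 3.14
  372000 MHz = 372000e-3 GHz = 372
Sum: 3.41 + 412 + 3.14 + 372 = 790.55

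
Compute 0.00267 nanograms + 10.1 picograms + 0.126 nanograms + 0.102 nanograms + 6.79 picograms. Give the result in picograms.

247.56 picograms

In picograms:
  0.00267 nanograms = 0.00267 × 10^3 picograms = 2.67
  10.1 picograms → 10.1
  0.126 nanograms = 0.126 × 10^3 picograms = 126
  0.102 nanograms = 0.102 × 10^3 picograms = 102
  6.79 picograms → 6.79
Sum: 2.67 + 10.1 + 126 + 102 + 6.79 = 247.56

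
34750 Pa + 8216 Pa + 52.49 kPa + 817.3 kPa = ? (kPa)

In kPa:
  34750 Pa = 34750 × 10⁻³ kPa = 34.75
  8216 Pa = 8216 × 10⁻³ kPa = 8.216
  52.49 kPa → 52.49
  817.3 kPa → 817.3
Sum: 34.75 + 8.216 + 52.49 + 817.3 = 912.756

912.756 kPa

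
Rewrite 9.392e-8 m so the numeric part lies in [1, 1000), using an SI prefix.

= 93.92e-9 m; 1e-9 is nano.

93.92 nm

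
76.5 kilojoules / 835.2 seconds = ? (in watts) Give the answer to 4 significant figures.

(76.5e3) / (835.2) = 0.0915948e3 W

91.59 watts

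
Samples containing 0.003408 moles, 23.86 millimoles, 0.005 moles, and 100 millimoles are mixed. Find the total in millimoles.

132.268 millimoles

In millimoles:
  0.003408 moles = 0.003408e3 millimoles = 3.408
  23.86 millimoles → 23.86
  0.005 moles = 0.005e3 millimoles = 5
  100 millimoles → 100
Sum: 3.408 + 23.86 + 5 + 100 = 132.268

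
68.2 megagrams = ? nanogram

mega = 10⁶, nano = 10⁻⁹; factor is 10¹⁵.
68.2 × 10¹⁵ = 68200000000000000

68200000000000000 nanograms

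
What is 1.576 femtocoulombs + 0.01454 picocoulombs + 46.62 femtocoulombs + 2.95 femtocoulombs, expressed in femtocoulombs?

In femtocoulombs:
  1.576 femtocoulombs → 1.576
  0.01454 picocoulombs = 0.01454e3 femtocoulombs = 14.54
  46.62 femtocoulombs → 46.62
  2.95 femtocoulombs → 2.95
Sum: 1.576 + 14.54 + 46.62 + 2.95 = 65.686

65.686 femtocoulombs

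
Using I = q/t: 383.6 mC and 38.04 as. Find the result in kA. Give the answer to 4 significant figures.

(383.6e-3) / (38.04e-18) = 10.0841e15 A

10080000000000 kA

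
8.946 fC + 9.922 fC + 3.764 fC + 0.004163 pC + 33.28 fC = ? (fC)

60.075 fC

In fC:
  8.946 fC → 8.946
  9.922 fC → 9.922
  3.764 fC → 3.764
  0.004163 pC = 0.004163 × 10³ fC = 4.163
  33.28 fC → 33.28
Sum: 8.946 + 9.922 + 3.764 + 4.163 + 33.28 = 60.075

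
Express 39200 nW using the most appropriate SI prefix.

39.2 uW

= 39.2 × 10^-6 W; 10^-6 is micro.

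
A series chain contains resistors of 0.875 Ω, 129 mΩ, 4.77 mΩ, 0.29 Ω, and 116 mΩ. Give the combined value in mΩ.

1414.77 mΩ

In mΩ:
  0.875 Ω = 0.875 × 10^3 mΩ = 875
  129 mΩ → 129
  4.77 mΩ → 4.77
  0.29 Ω = 0.29 × 10^3 mΩ = 290
  116 mΩ → 116
Sum: 875 + 129 + 4.77 + 290 + 116 = 1414.77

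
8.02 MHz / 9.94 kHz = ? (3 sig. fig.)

(8.02 × 10⁶) / (9.94 × 10³) = 0.8068 × 10³

807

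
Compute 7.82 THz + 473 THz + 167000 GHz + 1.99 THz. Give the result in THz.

649.81 THz

In THz:
  7.82 THz → 7.82
  473 THz → 473
  167000 GHz = 167000 × 10^-3 THz = 167
  1.99 THz → 1.99
Sum: 7.82 + 473 + 167 + 1.99 = 649.81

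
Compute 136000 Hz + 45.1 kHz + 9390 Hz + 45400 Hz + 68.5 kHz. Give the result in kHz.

304.39 kHz

In kHz:
  136000 Hz = 136000e-3 kHz = 136
  45.1 kHz → 45.1
  9390 Hz = 9390e-3 kHz = 9.39
  45400 Hz = 45400e-3 kHz = 45.4
  68.5 kHz → 68.5
Sum: 136 + 45.1 + 9.39 + 45.4 + 68.5 = 304.39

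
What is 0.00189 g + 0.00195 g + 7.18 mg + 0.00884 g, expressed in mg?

19.86 mg

In mg:
  0.00189 g = 0.00189 × 10³ mg = 1.89
  0.00195 g = 0.00195 × 10³ mg = 1.95
  7.18 mg → 7.18
  0.00884 g = 0.00884 × 10³ mg = 8.84
Sum: 1.89 + 1.95 + 7.18 + 8.84 = 19.86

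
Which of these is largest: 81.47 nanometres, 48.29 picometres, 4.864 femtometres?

81.47 nanometres = 0.00000008147 metres
48.29 picometres = 0.00000000004829 metres
4.864 femtometres = 0.000000000000004864 metres

81.47 nanometres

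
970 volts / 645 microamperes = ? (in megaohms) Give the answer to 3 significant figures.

(970) / (645 × 10⁻⁶) = 1.5039 × 10⁶ Ω

1.50 megaohms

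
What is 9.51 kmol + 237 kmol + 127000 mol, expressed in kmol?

373.51 kmol

In kmol:
  9.51 kmol → 9.51
  237 kmol → 237
  127000 mol = 127000 × 10^-3 kmol = 127
Sum: 9.51 + 237 + 127 = 373.51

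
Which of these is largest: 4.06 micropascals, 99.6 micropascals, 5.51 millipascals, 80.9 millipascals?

80.9 millipascals

4.06 micropascals = 0.00000406 pascals
99.6 micropascals = 0.0000996 pascals
5.51 millipascals = 0.00551 pascals
80.9 millipascals = 0.0809 pascals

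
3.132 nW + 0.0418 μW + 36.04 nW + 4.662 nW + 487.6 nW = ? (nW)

In nW:
  3.132 nW → 3.132
  0.0418 μW = 0.0418e3 nW = 41.8
  36.04 nW → 36.04
  4.662 nW → 4.662
  487.6 nW → 487.6
Sum: 3.132 + 41.8 + 36.04 + 4.662 + 487.6 = 573.234

573.234 nW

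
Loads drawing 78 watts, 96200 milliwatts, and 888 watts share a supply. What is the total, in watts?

In watts:
  78 watts → 78
  96200 milliwatts = 96200e-3 watts = 96.2
  888 watts → 888
Sum: 78 + 96.2 + 888 = 1062.2

1062.2 watts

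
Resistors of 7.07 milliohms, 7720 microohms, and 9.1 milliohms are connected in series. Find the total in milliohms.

23.89 milliohms

In milliohms:
  7.07 milliohms → 7.07
  7720 microohms = 7720 × 10⁻³ milliohms = 7.72
  9.1 milliohms → 9.1
Sum: 7.07 + 7.72 + 9.1 = 23.89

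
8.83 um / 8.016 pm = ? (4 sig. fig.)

1102000

(8.83 × 10⁻⁶) / (8.016 × 10⁻¹²) = 1.1015 × 10⁶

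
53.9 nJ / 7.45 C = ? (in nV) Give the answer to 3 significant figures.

7.23 nV

(53.9 × 10^-9) / (7.45) = 7.2349 × 10^-9 V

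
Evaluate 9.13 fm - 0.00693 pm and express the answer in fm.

2.2 fm

In fm:
  9.13 fm → 9.13
  0.00693 pm = 0.00693e3 fm = 6.93
Difference: 9.13 - 6.93 = 2.2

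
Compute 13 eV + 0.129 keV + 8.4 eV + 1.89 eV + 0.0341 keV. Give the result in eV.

In eV:
  13 eV → 13
  0.129 keV = 0.129 × 10³ eV = 129
  8.4 eV → 8.4
  1.89 eV → 1.89
  0.0341 keV = 0.0341 × 10³ eV = 34.1
Sum: 13 + 129 + 8.4 + 1.89 + 34.1 = 186.39

186.39 eV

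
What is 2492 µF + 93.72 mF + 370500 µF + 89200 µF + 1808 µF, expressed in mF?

In mF:
  2492 µF = 2492e-3 mF = 2.492
  93.72 mF → 93.72
  370500 µF = 370500e-3 mF = 370.5
  89200 µF = 89200e-3 mF = 89.2
  1808 µF = 1808e-3 mF = 1.808
Sum: 2.492 + 93.72 + 370.5 + 89.2 + 1.808 = 557.72

557.72 mF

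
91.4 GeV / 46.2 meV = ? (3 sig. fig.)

1980000000000

(91.4 × 10^9) / (46.2 × 10^-3) = 1.978 × 10^12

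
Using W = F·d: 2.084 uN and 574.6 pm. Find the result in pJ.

0.0011974664 pJ

2.084 × 10⁻⁶ × 574.6 × 10⁻¹² = 1197.4664 × 10⁻¹⁸ J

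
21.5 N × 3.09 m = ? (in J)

66.435 J

21.5 × 3.09 = 66.435 J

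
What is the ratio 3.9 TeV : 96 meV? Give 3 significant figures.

40600000000000

(3.9 × 10^12) / (96 × 10^-3) = 0.04062 × 10^15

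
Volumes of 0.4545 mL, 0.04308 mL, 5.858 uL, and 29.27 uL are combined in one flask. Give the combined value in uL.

532.708 uL

In uL:
  0.4545 mL = 0.4545e3 uL = 454.5
  0.04308 mL = 0.04308e3 uL = 43.08
  5.858 uL → 5.858
  29.27 uL → 29.27
Sum: 454.5 + 43.08 + 5.858 + 29.27 = 532.708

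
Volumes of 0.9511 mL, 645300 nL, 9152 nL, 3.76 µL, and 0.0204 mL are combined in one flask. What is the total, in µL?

1629.712 µL

In µL:
  0.9511 mL = 0.9511e3 µL = 951.1
  645300 nL = 645300e-3 µL = 645.3
  9152 nL = 9152e-3 µL = 9.152
  3.76 µL → 3.76
  0.0204 mL = 0.0204e3 µL = 20.4
Sum: 951.1 + 645.3 + 9.152 + 3.76 + 20.4 = 1629.712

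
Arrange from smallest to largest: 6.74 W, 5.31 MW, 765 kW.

6.74 W = 6.74 W
5.31 MW = 5310000 W
765 kW = 765000 W

6.74 W < 765 kW < 5.31 MW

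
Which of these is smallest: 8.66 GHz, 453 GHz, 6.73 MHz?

8.66 GHz = 8660000000 Hz
453 GHz = 453000000000 Hz
6.73 MHz = 6730000 Hz

6.73 MHz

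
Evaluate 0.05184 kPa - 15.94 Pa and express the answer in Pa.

In Pa:
  0.05184 kPa = 0.05184e3 Pa = 51.84
  15.94 Pa → 15.94
Difference: 51.84 - 15.94 = 35.9

35.9 Pa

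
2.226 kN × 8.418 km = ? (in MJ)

18.738468 MJ

2.226e3 × 8.418e3 = 18.738468e6 J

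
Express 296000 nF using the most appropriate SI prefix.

296 uF

= 296e-6 F; 1e-6 is micro.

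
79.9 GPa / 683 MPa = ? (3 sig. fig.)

(79.9e9) / (683e6) = 0.117e3

117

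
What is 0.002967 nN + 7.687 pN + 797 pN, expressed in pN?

807.654 pN

In pN:
  0.002967 nN = 0.002967e3 pN = 2.967
  7.687 pN → 7.687
  797 pN → 797
Sum: 2.967 + 7.687 + 797 = 807.654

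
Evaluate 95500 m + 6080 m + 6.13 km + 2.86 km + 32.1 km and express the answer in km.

142.67 km

In km:
  95500 m = 95500 × 10^-3 km = 95.5
  6080 m = 6080 × 10^-3 km = 6.08
  6.13 km → 6.13
  2.86 km → 2.86
  32.1 km → 32.1
Sum: 95.5 + 6.08 + 6.13 + 2.86 + 32.1 = 142.67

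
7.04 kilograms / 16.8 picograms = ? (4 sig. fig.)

(7.04e3) / (16.8e-12) = 0.41905e15

419000000000000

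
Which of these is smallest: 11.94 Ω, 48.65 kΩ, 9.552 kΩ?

11.94 Ω

11.94 Ω = 11.94 Ω
48.65 kΩ = 48650 Ω
9.552 kΩ = 9552 Ω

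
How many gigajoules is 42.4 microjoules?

micro = 1e-6, giga = 1e9; factor is 1e-15.
42.4 × 1e-15 = 0.0000000000000424

0.0000000000000424 gigajoules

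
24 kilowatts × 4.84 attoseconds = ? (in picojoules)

0.11616 picojoules

24 × 10³ × 4.84 × 10⁻¹⁸ = 116.16 × 10⁻¹⁵ J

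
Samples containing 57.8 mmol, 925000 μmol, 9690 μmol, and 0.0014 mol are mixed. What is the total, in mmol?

993.89 mmol

In mmol:
  57.8 mmol → 57.8
  925000 μmol = 925000e-3 mmol = 925
  9690 μmol = 9690e-3 mmol = 9.69
  0.0014 mol = 0.0014e3 mmol = 1.4
Sum: 57.8 + 925 + 9.69 + 1.4 = 993.89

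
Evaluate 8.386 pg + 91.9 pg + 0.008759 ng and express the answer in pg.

109.045 pg

In pg:
  8.386 pg → 8.386
  91.9 pg → 91.9
  0.008759 ng = 0.008759 × 10^3 pg = 8.759
Sum: 8.386 + 91.9 + 8.759 = 109.045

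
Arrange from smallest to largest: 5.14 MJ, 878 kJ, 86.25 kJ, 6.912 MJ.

5.14 MJ = 5140000 J
878 kJ = 878000 J
86.25 kJ = 86250 J
6.912 MJ = 6912000 J

86.25 kJ < 878 kJ < 5.14 MJ < 6.912 MJ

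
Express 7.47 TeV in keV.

7470000000 keV

tera = 1e12, kilo = 1e3; factor is 1e9.
7.47 × 1e9 = 7470000000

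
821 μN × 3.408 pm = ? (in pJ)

0.002797968 pJ

821e-6 × 3.408e-12 = 2797.968e-18 J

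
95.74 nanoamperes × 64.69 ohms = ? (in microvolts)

6.1934206 microvolts

95.74 × 10^-9 × 64.69 = 6193.4206 × 10^-9 V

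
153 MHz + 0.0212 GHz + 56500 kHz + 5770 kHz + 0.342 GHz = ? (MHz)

578.47 MHz

In MHz:
  153 MHz → 153
  0.0212 GHz = 0.0212 × 10^3 MHz = 21.2
  56500 kHz = 56500 × 10^-3 MHz = 56.5
  5770 kHz = 5770 × 10^-3 MHz = 5.77
  0.342 GHz = 0.342 × 10^3 MHz = 342
Sum: 153 + 21.2 + 56.5 + 5.77 + 342 = 578.47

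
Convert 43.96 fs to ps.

femto = 1e-15, pico = 1e-12; factor is 1e-3.
43.96 × 1e-3 = 0.04396

0.04396 ps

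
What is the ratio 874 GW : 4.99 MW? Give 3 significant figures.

(874e9) / (4.99e6) = 175.2e3

175000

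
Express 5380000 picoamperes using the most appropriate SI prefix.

5.38 microamperes

= 5.38 × 10⁻⁶ amperes; 10⁻⁶ is micro.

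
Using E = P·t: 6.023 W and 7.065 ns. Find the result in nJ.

42.552495 nJ

6.023 × 7.065e-9 = 42.552495e-9 J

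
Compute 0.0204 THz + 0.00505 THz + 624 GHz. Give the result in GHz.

649.45 GHz

In GHz:
  0.0204 THz = 0.0204e3 GHz = 20.4
  0.00505 THz = 0.00505e3 GHz = 5.05
  624 GHz → 624
Sum: 20.4 + 5.05 + 624 = 649.45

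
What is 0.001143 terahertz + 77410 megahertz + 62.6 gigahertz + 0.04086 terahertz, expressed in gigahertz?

182.013 gigahertz

In gigahertz:
  0.001143 terahertz = 0.001143 × 10³ gigahertz = 1.143
  77410 megahertz = 77410 × 10⁻³ gigahertz = 77.41
  62.6 gigahertz → 62.6
  0.04086 terahertz = 0.04086 × 10³ gigahertz = 40.86
Sum: 1.143 + 77.41 + 62.6 + 40.86 = 182.013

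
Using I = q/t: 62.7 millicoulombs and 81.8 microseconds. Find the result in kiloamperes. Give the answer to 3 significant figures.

0.767 kiloamperes

(62.7e-3) / (81.8e-6) = 0.7665e3 A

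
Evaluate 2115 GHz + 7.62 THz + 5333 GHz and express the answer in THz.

15.068 THz

In THz:
  2115 GHz = 2115 × 10⁻³ THz = 2.115
  7.62 THz → 7.62
  5333 GHz = 5333 × 10⁻³ THz = 5.333
Sum: 2.115 + 7.62 + 5.333 = 15.068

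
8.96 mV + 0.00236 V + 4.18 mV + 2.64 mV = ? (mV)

18.14 mV

In mV:
  8.96 mV → 8.96
  0.00236 V = 0.00236 × 10^3 mV = 2.36
  4.18 mV → 4.18
  2.64 mV → 2.64
Sum: 8.96 + 2.36 + 4.18 + 2.64 = 18.14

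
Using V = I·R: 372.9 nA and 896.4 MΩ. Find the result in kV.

0.33426756 kV

372.9 × 10^-9 × 896.4 × 10^6 = 334267.56 × 10^-3 V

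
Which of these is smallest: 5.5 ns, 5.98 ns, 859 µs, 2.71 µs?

5.5 ns

5.5 ns = 0.0000000055 s
5.98 ns = 0.00000000598 s
859 µs = 0.000859 s
2.71 µs = 0.00000271 s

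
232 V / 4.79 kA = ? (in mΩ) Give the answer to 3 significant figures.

48.4 mΩ

(232) / (4.79 × 10^3) = 48.434 × 10^-3 Ω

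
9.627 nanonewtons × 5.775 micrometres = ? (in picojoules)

0.055595925 picojoules

9.627 × 10^-9 × 5.775 × 10^-6 = 55.595925 × 10^-15 J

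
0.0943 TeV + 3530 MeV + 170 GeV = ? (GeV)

267.83 GeV

In GeV:
  0.0943 TeV = 0.0943 × 10³ GeV = 94.3
  3530 MeV = 3530 × 10⁻³ GeV = 3.53
  170 GeV → 170
Sum: 94.3 + 3.53 + 170 = 267.83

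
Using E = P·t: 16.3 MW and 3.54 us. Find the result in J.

16.3e6 × 3.54e-6 = 57.702 J

57.702 J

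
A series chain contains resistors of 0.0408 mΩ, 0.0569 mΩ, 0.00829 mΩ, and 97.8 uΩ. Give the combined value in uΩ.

In uΩ:
  0.0408 mΩ = 0.0408 × 10³ uΩ = 40.8
  0.0569 mΩ = 0.0569 × 10³ uΩ = 56.9
  0.00829 mΩ = 0.00829 × 10³ uΩ = 8.29
  97.8 uΩ → 97.8
Sum: 40.8 + 56.9 + 8.29 + 97.8 = 203.79

203.79 uΩ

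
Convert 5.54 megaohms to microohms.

mega = 10^6, micro = 10^-6; factor is 10^12.
5.54 × 10^12 = 5540000000000

5540000000000 microohms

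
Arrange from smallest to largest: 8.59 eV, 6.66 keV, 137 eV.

8.59 eV < 137 eV < 6.66 keV

8.59 eV = 8.59 eV
6.66 keV = 6660 eV
137 eV = 137 eV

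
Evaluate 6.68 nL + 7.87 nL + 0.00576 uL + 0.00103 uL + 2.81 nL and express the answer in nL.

In nL:
  6.68 nL → 6.68
  7.87 nL → 7.87
  0.00576 uL = 0.00576 × 10^3 nL = 5.76
  0.00103 uL = 0.00103 × 10^3 nL = 1.03
  2.81 nL → 2.81
Sum: 6.68 + 7.87 + 5.76 + 1.03 + 2.81 = 24.15

24.15 nL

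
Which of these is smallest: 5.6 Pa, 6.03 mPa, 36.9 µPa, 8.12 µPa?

8.12 µPa

5.6 Pa = 5.6 Pa
6.03 mPa = 0.00603 Pa
36.9 µPa = 0.0000369 Pa
8.12 µPa = 0.00000812 Pa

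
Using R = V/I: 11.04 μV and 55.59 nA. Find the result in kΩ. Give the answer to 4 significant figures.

(11.04 × 10^-6) / (55.59 × 10^-9) = 0.198597 × 10^3 Ω

0.1986 kΩ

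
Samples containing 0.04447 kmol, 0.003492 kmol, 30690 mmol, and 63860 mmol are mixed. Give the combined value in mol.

142.512 mol

In mol:
  0.04447 kmol = 0.04447 × 10^3 mol = 44.47
  0.003492 kmol = 0.003492 × 10^3 mol = 3.492
  30690 mmol = 30690 × 10^-3 mol = 30.69
  63860 mmol = 63860 × 10^-3 mol = 63.86
Sum: 44.47 + 3.492 + 30.69 + 63.86 = 142.512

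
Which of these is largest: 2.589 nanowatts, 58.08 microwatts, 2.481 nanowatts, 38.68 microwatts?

58.08 microwatts

2.589 nanowatts = 0.000000002589 watts
58.08 microwatts = 0.00005808 watts
2.481 nanowatts = 0.000000002481 watts
38.68 microwatts = 0.00003868 watts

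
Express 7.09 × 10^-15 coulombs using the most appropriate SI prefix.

= 7.09 × 10^-15 coulombs; 10^-15 is femto.

7.09 femtocoulombs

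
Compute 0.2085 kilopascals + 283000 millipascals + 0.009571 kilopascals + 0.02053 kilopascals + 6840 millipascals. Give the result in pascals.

In pascals:
  0.2085 kilopascals = 0.2085 × 10^3 pascals = 208.5
  283000 millipascals = 283000 × 10^-3 pascals = 283
  0.009571 kilopascals = 0.009571 × 10^3 pascals = 9.571
  0.02053 kilopascals = 0.02053 × 10^3 pascals = 20.53
  6840 millipascals = 6840 × 10^-3 pascals = 6.84
Sum: 208.5 + 283 + 9.571 + 20.53 + 6.84 = 528.441

528.441 pascals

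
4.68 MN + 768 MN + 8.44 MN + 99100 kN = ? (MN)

In MN:
  4.68 MN → 4.68
  768 MN → 768
  8.44 MN → 8.44
  99100 kN = 99100 × 10⁻³ MN = 99.1
Sum: 4.68 + 768 + 8.44 + 99.1 = 880.22

880.22 MN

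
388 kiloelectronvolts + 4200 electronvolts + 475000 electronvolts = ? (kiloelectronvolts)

In kiloelectronvolts:
  388 kiloelectronvolts → 388
  4200 electronvolts = 4200e-3 kiloelectronvolts = 4.2
  475000 electronvolts = 475000e-3 kiloelectronvolts = 475
Sum: 388 + 4.2 + 475 = 867.2

867.2 kiloelectronvolts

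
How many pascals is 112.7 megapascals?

mega = 1e6, (no prefix) = 1e0; factor is 1e6.
112.7 × 1e6 = 112700000

112700000 pascals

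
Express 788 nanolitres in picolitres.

788000 picolitres

nano = 10^-9, pico = 10^-12; factor is 10^3.
788 × 10^3 = 788000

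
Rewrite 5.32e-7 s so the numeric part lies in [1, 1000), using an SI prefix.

= 532e-9 s; 1e-9 is nano.

532 ns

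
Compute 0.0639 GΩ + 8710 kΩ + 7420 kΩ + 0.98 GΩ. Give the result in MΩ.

In MΩ:
  0.0639 GΩ = 0.0639 × 10³ MΩ = 63.9
  8710 kΩ = 8710 × 10⁻³ MΩ = 8.71
  7420 kΩ = 7420 × 10⁻³ MΩ = 7.42
  0.98 GΩ = 0.98 × 10³ MΩ = 980
Sum: 63.9 + 8.71 + 7.42 + 980 = 1060.03

1060.03 MΩ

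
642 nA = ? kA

0.000000000642 kA

nano = 1e-9, kilo = 1e3; factor is 1e-12.
642 × 1e-12 = 0.000000000642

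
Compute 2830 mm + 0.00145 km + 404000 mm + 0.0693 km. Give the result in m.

In m:
  2830 mm = 2830e-3 m = 2.83
  0.00145 km = 0.00145e3 m = 1.45
  404000 mm = 404000e-3 m = 404
  0.0693 km = 0.0693e3 m = 69.3
Sum: 2.83 + 1.45 + 404 + 69.3 = 477.58

477.58 m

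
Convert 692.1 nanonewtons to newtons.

nano = 10⁻⁹, (no prefix) = 10⁰; factor is 10⁻⁹.
692.1 × 10⁻⁹ = 0.0000006921

0.0000006921 newtons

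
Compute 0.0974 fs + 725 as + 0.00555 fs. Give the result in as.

827.95 as

In as:
  0.0974 fs = 0.0974 × 10^3 as = 97.4
  725 as → 725
  0.00555 fs = 0.00555 × 10^3 as = 5.55
Sum: 97.4 + 725 + 5.55 = 827.95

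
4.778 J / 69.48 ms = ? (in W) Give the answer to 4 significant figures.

68.77 W

(4.778) / (69.48 × 10⁻³) = 0.068768 × 10³ W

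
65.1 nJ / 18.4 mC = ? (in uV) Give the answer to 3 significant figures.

(65.1 × 10^-9) / (18.4 × 10^-3) = 3.538 × 10^-6 V

3.54 uV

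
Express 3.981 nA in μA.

0.003981 μA

nano = 1e-9, micro = 1e-6; factor is 1e-3.
3.981 × 1e-3 = 0.003981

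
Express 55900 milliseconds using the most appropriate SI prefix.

55.9 seconds

= 55.9 seconds; mantissa already in [1, 1000).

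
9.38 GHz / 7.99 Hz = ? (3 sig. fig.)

(9.38 × 10⁹) / (7.99) = 1.174 × 10⁹

1170000000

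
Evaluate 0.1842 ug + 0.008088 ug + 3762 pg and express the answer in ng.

196.05 ng

In ng:
  0.1842 ug = 0.1842 × 10^3 ng = 184.2
  0.008088 ug = 0.008088 × 10^3 ng = 8.088
  3762 pg = 3762 × 10^-3 ng = 3.762
Sum: 184.2 + 8.088 + 3.762 = 196.05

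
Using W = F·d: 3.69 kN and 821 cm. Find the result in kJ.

3.69 × 10³ × 821 × 10⁻² = 3029.49 × 10¹ J

30.2949 kJ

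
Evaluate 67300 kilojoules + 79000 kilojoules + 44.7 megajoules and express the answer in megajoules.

In megajoules:
  67300 kilojoules = 67300e-3 megajoules = 67.3
  79000 kilojoules = 79000e-3 megajoules = 79
  44.7 megajoules → 44.7
Sum: 67.3 + 79 + 44.7 = 191

191 megajoules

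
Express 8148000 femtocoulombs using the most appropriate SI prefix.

= 8.148e-9 coulombs; 1e-9 is nano.

8.148 nanocoulombs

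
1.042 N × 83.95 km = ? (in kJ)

1.042 × 83.95 × 10³ = 87.4759 × 10³ J

87.4759 kJ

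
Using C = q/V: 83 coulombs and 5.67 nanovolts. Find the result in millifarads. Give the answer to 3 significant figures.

(83) / (5.67e-9) = 14.638e9 F

14600000000000 millifarads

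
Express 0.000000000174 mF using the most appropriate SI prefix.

174 fF

= 174 × 10^-15 F; 10^-15 is femto.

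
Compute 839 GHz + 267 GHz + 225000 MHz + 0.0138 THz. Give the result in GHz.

In GHz:
  839 GHz → 839
  267 GHz → 267
  225000 MHz = 225000e-3 GHz = 225
  0.0138 THz = 0.0138e3 GHz = 13.8
Sum: 839 + 267 + 225 + 13.8 = 1344.8

1344.8 GHz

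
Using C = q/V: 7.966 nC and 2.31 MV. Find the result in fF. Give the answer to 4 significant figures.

3.448 fF

(7.966 × 10^-9) / (2.31 × 10^6) = 3.44848 × 10^-15 F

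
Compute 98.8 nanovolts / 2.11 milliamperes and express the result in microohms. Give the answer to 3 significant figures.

(98.8 × 10^-9) / (2.11 × 10^-3) = 46.825 × 10^-6 Ω

46.8 microohms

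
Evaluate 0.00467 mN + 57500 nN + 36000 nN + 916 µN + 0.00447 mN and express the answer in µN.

1018.64 µN

In µN:
  0.00467 mN = 0.00467 × 10^3 µN = 4.67
  57500 nN = 57500 × 10^-3 µN = 57.5
  36000 nN = 36000 × 10^-3 µN = 36
  916 µN → 916
  0.00447 mN = 0.00447 × 10^3 µN = 4.47
Sum: 4.67 + 57.5 + 36 + 916 + 4.47 = 1018.64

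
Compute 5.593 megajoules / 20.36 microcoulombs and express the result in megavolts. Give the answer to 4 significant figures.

(5.593 × 10⁶) / (20.36 × 10⁻⁶) = 0.274705 × 10¹² V

274700 megavolts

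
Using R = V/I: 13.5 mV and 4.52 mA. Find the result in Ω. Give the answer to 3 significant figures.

(13.5e-3) / (4.52e-3) = 2.9867 Ω

2.99 Ω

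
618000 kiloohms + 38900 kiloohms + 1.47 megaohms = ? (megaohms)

In megaohms:
  618000 kiloohms = 618000 × 10⁻³ megaohms = 618
  38900 kiloohms = 38900 × 10⁻³ megaohms = 38.9
  1.47 megaohms → 1.47
Sum: 618 + 38.9 + 1.47 = 658.37

658.37 megaohms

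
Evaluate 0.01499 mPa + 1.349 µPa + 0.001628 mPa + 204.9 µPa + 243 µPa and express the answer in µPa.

In µPa:
  0.01499 mPa = 0.01499 × 10³ µPa = 14.99
  1.349 µPa → 1.349
  0.001628 mPa = 0.001628 × 10³ µPa = 1.628
  204.9 µPa → 204.9
  243 µPa → 243
Sum: 14.99 + 1.349 + 1.628 + 204.9 + 243 = 465.867

465.867 µPa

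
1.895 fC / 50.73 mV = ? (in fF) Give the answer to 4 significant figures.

(1.895 × 10^-15) / (50.73 × 10^-3) = 0.0373546 × 10^-12 F

37.35 fF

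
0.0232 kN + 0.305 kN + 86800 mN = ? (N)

In N:
  0.0232 kN = 0.0232 × 10³ N = 23.2
  0.305 kN = 0.305 × 10³ N = 305
  86800 mN = 86800 × 10⁻³ N = 86.8
Sum: 23.2 + 305 + 86.8 = 415

415 N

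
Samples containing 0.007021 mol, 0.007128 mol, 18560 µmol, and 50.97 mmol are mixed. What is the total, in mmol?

In mmol:
  0.007021 mol = 0.007021 × 10³ mmol = 7.021
  0.007128 mol = 0.007128 × 10³ mmol = 7.128
  18560 µmol = 18560 × 10⁻³ mmol = 18.56
  50.97 mmol → 50.97
Sum: 7.021 + 7.128 + 18.56 + 50.97 = 83.679

83.679 mmol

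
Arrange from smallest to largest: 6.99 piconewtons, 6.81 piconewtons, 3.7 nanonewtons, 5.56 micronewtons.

6.99 piconewtons = 0.00000000000699 newtons
6.81 piconewtons = 0.00000000000681 newtons
3.7 nanonewtons = 0.0000000037 newtons
5.56 micronewtons = 0.00000556 newtons

6.81 piconewtons < 6.99 piconewtons < 3.7 nanonewtons < 5.56 micronewtons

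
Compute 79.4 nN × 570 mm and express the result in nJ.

79.4e-9 × 570e-3 = 45258e-12 J

45.258 nJ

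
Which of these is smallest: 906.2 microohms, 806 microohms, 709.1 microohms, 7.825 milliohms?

709.1 microohms

906.2 microohms = 0.0009062 ohms
806 microohms = 0.000806 ohms
709.1 microohms = 0.0007091 ohms
7.825 milliohms = 0.007825 ohms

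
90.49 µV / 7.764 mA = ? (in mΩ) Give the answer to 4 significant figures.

(90.49 × 10⁻⁶) / (7.764 × 10⁻³) = 11.6551 × 10⁻³ Ω

11.66 mΩ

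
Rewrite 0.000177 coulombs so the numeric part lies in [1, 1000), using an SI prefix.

177 microcoulombs

= 177 × 10⁻⁶ coulombs; 10⁻⁶ is micro.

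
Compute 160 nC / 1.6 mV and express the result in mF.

0.1 mF

(160e-9) / (1.6e-3) = 100e-6 F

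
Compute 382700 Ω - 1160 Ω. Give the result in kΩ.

In kΩ:
  382700 Ω = 382700e-3 kΩ = 382.7
  1160 Ω = 1160e-3 kΩ = 1.16
Difference: 382.7 - 1.16 = 381.54

381.54 kΩ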